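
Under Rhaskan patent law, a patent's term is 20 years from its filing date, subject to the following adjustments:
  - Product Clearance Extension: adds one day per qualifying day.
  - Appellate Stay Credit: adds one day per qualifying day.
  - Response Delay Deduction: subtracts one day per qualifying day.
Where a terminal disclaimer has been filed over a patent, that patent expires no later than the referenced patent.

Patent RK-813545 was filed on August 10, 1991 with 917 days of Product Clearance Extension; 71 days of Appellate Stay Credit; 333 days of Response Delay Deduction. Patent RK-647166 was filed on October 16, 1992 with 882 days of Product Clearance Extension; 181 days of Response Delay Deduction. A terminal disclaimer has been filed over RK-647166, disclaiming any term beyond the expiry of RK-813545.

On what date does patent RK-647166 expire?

May 26, 2013

Natural term of RK-647166:
  Base: filing + 20 years → 16 October 2012.
  Product Clearance Extension: +882 days → 17 March 2015.
  Response Delay Deduction: −181 days → 17 September 2014.
Expiry of referenced patent RK-813545:
  Base: filing + 20 years → 10 August 2011.
  Product Clearance Extension: +917 days → 12 February 2014.
  Appellate Stay Credit: +71 days → 24 April 2014.
  Response Delay Deduction: −333 days → 26 May 2013.
Terminal disclaimer: RK-647166 expires on the earlier of 17 September 2014 and 26 May 2013.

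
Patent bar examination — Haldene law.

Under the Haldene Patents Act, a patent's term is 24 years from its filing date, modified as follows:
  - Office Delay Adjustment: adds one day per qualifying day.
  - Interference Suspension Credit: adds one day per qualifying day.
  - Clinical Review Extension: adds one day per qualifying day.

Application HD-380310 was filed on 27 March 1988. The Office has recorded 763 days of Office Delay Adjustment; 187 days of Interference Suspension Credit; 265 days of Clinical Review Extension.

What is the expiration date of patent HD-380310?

Base term: filing date + 24 years → 27 March 2012.
Office Delay Adjustment: +763 days → 29 April 2014.
Interference Suspension Credit: +187 days → 2 November 2014.
Clinical Review Extension: +265 days → 25 July 2015.

July 25, 2015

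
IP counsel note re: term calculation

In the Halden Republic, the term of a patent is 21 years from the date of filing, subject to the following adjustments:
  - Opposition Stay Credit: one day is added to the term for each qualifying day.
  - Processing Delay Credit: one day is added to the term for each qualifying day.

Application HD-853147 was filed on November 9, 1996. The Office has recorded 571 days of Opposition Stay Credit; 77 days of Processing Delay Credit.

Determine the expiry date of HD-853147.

Base term: filing date + 21 years → 9 November 2017.
Opposition Stay Credit: +571 days → 3 June 2019.
Processing Delay Credit: +77 days → 19 August 2019.

2019-08-19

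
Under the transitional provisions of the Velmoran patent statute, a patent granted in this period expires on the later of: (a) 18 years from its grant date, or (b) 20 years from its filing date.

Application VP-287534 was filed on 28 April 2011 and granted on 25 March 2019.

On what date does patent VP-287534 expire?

(a) grant + 18 years → 25 March 2037.
(b) filing + 20 years → 28 April 2031.
Later of the two: 25 March 2037.

2037-03-25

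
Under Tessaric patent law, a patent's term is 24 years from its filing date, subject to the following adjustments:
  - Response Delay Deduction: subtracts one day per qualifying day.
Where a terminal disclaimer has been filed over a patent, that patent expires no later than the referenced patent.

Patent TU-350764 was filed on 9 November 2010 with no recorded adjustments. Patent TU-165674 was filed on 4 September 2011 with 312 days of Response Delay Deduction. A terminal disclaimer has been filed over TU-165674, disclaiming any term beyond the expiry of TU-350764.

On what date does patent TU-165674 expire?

Natural term of TU-165674:
  Base: filing + 24 years → 4 September 2035.
  Response Delay Deduction: −312 days → 27 October 2034.
Expiry of referenced patent TU-350764:
  Base: filing + 24 years → 9 November 2034.
Terminal disclaimer: TU-165674 expires on the earlier of 27 October 2034 and 9 November 2034.

2034-10-27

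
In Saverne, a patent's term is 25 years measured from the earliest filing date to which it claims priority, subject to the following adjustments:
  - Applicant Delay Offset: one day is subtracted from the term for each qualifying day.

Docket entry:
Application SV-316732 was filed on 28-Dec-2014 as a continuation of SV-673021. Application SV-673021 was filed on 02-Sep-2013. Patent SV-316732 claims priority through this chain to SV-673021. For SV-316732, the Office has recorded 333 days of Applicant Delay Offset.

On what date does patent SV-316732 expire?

Earliest priority filing: 2 September 2013.
Base term: 2 September 2013 + 25 years → 2 September 2038.
Applicant Delay Offset: −333 days → 4 October 2037.

2037-10-04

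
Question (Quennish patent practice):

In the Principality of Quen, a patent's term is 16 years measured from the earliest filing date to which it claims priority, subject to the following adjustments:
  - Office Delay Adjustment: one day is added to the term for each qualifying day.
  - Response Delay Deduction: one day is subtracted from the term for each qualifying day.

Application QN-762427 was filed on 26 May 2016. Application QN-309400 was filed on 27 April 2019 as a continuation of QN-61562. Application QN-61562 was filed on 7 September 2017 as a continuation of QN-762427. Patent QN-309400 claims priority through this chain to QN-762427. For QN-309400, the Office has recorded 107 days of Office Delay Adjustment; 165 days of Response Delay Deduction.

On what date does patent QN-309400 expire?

2032-03-29

Earliest priority filing: 26 May 2016.
Base term: 26 May 2016 + 16 years → 26 May 2032.
Office Delay Adjustment: +107 days → 10 September 2032.
Response Delay Deduction: −165 days → 29 March 2032.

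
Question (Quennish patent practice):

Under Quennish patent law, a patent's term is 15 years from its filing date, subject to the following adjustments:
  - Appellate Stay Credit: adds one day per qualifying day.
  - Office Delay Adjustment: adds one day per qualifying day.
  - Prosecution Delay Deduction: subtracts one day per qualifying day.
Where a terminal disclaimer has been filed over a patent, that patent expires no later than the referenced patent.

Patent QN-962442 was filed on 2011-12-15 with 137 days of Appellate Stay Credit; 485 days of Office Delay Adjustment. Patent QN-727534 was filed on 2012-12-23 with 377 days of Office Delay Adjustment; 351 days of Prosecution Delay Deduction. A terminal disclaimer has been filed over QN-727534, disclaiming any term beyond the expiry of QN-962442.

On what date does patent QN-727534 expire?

Natural term of QN-727534:
  Base: filing + 15 years → 23 December 2027.
  Office Delay Adjustment: +377 days → 3 January 2029.
  Prosecution Delay Deduction: −351 days → 18 January 2028.
Expiry of referenced patent QN-962442:
  Base: filing + 15 years → 15 December 2026.
  Appellate Stay Credit: +137 days → 1 May 2027.
  Office Delay Adjustment: +485 days → 28 August 2028.
Terminal disclaimer: QN-727534 expires on the earlier of 18 January 2028 and 28 August 2028.

2028-01-18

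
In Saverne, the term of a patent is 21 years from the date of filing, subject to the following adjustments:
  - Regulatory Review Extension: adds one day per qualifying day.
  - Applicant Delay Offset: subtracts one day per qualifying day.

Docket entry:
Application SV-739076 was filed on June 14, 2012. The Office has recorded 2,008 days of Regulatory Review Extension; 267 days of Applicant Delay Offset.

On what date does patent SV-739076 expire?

March 21, 2038

Base term: filing date + 21 years → 14 June 2033.
Regulatory Review Extension: +2008 days → 13 December 2038.
Applicant Delay Offset: −267 days → 21 March 2038.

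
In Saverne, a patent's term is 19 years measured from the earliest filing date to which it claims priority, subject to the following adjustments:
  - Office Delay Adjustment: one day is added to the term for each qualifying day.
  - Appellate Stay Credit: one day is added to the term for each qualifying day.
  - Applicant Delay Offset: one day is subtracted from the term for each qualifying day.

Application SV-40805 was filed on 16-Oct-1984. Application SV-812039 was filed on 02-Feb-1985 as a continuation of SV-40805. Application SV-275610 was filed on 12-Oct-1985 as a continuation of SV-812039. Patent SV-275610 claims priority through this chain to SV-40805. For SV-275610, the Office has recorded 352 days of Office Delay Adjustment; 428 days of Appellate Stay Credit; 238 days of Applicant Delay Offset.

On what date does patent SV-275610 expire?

Earliest priority filing: 16 October 1984.
Base term: 16 October 1984 + 19 years → 16 October 2003.
Office Delay Adjustment: +352 days → 2 October 2004.
Appellate Stay Credit: +428 days → 4 December 2005.
Applicant Delay Offset: −238 days → 10 April 2005.

2005-04-10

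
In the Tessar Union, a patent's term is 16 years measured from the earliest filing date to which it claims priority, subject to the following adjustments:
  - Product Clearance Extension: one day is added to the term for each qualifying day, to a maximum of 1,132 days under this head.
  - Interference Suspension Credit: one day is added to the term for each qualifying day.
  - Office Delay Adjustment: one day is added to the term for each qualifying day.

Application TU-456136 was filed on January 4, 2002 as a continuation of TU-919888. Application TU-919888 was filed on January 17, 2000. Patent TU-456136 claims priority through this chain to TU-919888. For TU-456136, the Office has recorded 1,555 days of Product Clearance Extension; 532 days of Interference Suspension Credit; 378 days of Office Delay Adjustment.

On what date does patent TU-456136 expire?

2021-08-20

Earliest priority filing: 17 January 2000.
Base term: 17 January 2000 + 16 years → 17 January 2016.
Product Clearance Extension: 1555 days claimed exceeds the 1132-day cap, so +1132 days → 22 February 2019.
Interference Suspension Credit: +532 days → 7 August 2020.
Office Delay Adjustment: +378 days → 20 August 2021.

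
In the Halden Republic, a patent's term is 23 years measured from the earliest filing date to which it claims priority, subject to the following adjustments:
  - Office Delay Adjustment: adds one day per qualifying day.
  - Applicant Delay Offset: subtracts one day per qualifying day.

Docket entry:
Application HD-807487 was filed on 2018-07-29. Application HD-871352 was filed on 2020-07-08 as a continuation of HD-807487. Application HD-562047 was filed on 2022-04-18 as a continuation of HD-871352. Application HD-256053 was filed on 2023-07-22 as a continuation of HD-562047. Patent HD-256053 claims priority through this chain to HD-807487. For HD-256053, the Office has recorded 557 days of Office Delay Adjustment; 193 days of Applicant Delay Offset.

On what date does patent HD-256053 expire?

2042-07-28

Earliest priority filing: 29 July 2018.
Base term: 29 July 2018 + 23 years → 29 July 2041.
Office Delay Adjustment: +557 days → 6 February 2043.
Applicant Delay Offset: −193 days → 28 July 2042.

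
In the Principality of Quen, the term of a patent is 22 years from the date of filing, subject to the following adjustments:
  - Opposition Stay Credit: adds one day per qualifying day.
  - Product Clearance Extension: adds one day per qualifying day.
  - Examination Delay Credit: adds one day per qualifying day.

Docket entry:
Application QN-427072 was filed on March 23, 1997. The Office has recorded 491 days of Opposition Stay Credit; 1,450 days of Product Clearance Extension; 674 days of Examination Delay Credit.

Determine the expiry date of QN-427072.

May 20, 2026

Base term: filing date + 22 years → 23 March 2019.
Opposition Stay Credit: +491 days → 26 July 2020.
Product Clearance Extension: +1450 days → 15 July 2024.
Examination Delay Credit: +674 days → 20 May 2026.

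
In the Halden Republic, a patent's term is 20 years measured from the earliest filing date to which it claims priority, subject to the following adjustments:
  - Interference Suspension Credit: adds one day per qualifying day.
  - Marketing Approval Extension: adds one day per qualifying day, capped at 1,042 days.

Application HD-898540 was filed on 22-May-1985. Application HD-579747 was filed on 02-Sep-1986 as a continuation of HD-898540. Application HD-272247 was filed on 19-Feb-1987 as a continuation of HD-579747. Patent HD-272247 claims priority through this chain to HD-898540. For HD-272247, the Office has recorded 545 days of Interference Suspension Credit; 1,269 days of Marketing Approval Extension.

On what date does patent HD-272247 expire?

Earliest priority filing: 22 May 1985.
Base term: 22 May 1985 + 20 years → 22 May 2005.
Interference Suspension Credit: +545 days → 18 November 2006.
Marketing Approval Extension: 1269 days claimed exceeds the 1042-day cap, so +1042 days → 25 September 2009.

2009-09-25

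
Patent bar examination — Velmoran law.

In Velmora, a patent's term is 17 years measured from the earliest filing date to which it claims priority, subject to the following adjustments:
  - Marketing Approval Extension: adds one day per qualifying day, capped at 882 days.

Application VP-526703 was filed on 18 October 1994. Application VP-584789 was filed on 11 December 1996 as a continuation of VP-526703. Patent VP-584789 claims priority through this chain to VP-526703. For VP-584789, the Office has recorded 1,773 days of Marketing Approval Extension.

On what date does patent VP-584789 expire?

2014-03-18

Earliest priority filing: 18 October 1994.
Base term: 18 October 1994 + 17 years → 18 October 2011.
Marketing Approval Extension: 1773 days claimed exceeds the 882-day cap, so +882 days → 18 March 2014.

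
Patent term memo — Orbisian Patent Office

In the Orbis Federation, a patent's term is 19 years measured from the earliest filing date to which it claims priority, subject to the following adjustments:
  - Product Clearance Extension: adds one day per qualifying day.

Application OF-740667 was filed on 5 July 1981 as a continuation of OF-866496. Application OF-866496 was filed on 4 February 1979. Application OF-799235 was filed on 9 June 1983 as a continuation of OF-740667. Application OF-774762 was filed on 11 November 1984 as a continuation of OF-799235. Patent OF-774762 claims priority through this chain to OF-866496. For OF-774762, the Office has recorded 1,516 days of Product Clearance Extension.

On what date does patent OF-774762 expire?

Earliest priority filing: 4 February 1979.
Base term: 4 February 1979 + 19 years → 4 February 1998.
Product Clearance Extension: +1516 days → 31 March 2002.

2002-03-31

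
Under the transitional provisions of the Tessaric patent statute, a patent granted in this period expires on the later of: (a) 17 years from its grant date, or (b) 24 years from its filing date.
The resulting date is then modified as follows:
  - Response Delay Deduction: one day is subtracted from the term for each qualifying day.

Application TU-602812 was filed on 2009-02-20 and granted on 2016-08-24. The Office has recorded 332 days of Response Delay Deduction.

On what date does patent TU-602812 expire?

(a) grant + 17 years → 24 August 2033.
(b) filing + 24 years → 20 February 2033.
Later of the two: 24 August 2033.
Response Delay Deduction: −332 days → 26 September 2032.

September 26, 2032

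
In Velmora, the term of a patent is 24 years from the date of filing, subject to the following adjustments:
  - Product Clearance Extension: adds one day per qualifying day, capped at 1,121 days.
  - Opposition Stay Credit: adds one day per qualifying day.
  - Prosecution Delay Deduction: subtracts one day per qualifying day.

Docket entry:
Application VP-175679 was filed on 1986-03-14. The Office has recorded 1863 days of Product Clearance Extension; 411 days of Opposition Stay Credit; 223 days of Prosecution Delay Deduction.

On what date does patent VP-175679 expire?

Base term: filing date + 24 years → 14 March 2010.
Product Clearance Extension: 1863 days claimed exceeds the 1121-day cap, so +1121 days → 8 April 2013.
Opposition Stay Credit: +411 days → 24 May 2014.
Prosecution Delay Deduction: −223 days → 13 October 2013.

October 13, 2013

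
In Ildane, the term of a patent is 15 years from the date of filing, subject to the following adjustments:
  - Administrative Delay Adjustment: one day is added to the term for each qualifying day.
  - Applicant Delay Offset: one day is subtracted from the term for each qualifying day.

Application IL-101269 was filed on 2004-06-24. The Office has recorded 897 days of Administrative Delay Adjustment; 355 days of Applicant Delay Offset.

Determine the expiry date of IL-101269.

December 17, 2020

Base term: filing date + 15 years → 24 June 2019.
Administrative Delay Adjustment: +897 days → 7 December 2021.
Applicant Delay Offset: −355 days → 17 December 2020.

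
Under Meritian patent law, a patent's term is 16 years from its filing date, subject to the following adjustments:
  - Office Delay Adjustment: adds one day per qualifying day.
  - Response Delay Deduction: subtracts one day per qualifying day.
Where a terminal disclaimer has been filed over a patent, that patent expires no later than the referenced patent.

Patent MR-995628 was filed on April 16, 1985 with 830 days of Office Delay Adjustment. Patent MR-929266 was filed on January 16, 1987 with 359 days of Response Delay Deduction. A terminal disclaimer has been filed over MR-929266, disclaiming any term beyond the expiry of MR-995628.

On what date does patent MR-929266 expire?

January 22, 2002

Natural term of MR-929266:
  Base: filing + 16 years → 16 January 2003.
  Response Delay Deduction: −359 days → 22 January 2002.
Expiry of referenced patent MR-995628:
  Base: filing + 16 years → 16 April 2001.
  Office Delay Adjustment: +830 days → 25 July 2003.
Terminal disclaimer: MR-929266 expires on the earlier of 22 January 2002 and 25 July 2003.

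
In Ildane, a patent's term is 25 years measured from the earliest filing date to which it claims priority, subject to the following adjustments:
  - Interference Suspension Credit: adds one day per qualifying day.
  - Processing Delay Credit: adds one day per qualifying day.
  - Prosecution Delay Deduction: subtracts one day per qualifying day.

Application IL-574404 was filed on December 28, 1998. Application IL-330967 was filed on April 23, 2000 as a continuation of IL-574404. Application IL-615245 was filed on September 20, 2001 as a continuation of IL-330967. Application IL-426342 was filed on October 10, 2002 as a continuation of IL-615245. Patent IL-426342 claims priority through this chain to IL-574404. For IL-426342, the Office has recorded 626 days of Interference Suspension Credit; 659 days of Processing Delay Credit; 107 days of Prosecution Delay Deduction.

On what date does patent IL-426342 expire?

Earliest priority filing: 28 December 1998.
Base term: 28 December 1998 + 25 years → 28 December 2023.
Interference Suspension Credit: +626 days → 14 September 2025.
Processing Delay Credit: +659 days → 5 July 2027.
Prosecution Delay Deduction: −107 days → 20 March 2027.

2027-03-20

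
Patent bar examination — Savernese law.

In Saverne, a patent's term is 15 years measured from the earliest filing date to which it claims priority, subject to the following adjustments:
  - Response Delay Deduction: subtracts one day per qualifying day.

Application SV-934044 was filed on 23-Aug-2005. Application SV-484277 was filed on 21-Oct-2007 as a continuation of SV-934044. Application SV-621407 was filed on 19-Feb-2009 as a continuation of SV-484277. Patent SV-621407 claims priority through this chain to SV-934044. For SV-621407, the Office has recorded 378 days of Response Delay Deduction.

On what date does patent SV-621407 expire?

Earliest priority filing: 23 August 2005.
Base term: 23 August 2005 + 15 years → 23 August 2020.
Response Delay Deduction: −378 days → 11 August 2019.

2019-08-11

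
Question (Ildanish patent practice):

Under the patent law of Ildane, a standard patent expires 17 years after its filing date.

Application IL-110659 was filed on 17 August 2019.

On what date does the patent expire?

August 17, 2036

Filing date + 17 years → 17 August 2036.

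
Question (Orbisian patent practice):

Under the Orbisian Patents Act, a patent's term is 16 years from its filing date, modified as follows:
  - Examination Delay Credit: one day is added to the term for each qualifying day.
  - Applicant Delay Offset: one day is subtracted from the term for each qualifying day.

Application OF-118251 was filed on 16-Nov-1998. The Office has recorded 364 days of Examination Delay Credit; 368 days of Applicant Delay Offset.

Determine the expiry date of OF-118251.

2014-11-12

Base term: filing date + 16 years → 16 November 2014.
Examination Delay Credit: +364 days → 15 November 2015.
Applicant Delay Offset: −368 days → 12 November 2014.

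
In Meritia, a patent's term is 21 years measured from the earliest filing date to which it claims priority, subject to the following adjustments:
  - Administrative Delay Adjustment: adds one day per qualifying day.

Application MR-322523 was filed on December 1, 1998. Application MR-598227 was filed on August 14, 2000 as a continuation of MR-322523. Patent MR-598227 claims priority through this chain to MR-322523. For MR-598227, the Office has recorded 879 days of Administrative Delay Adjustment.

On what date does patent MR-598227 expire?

April 28, 2022

Earliest priority filing: 1 December 1998.
Base term: 1 December 1998 + 21 years → 1 December 2019.
Administrative Delay Adjustment: +879 days → 28 April 2022.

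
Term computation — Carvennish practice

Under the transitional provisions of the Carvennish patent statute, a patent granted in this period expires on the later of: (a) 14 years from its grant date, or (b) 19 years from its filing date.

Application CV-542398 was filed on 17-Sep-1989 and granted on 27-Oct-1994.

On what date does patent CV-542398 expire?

October 27, 2008

(a) grant + 14 years → 27 October 2008.
(b) filing + 19 years → 17 September 2008.
Later of the two: 27 October 2008.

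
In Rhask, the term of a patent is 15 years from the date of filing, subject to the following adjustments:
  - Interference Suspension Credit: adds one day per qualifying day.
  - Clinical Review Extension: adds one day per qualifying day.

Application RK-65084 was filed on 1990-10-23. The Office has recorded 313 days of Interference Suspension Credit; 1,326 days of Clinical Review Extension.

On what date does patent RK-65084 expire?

Base term: filing date + 15 years → 23 October 2005.
Interference Suspension Credit: +313 days → 1 September 2006.
Clinical Review Extension: +1326 days → 19 April 2010.

2010-04-19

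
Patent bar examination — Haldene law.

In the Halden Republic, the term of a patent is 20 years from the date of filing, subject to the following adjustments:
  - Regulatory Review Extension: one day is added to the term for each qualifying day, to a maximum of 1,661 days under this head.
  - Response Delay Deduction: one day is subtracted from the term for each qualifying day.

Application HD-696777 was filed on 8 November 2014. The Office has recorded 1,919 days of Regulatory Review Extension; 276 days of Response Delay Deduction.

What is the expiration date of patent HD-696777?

August 24, 2038

Base term: filing date + 20 years → 8 November 2034.
Regulatory Review Extension: 1919 days claimed exceeds the 1661-day cap, so +1661 days → 27 May 2039.
Response Delay Deduction: −276 days → 24 August 2038.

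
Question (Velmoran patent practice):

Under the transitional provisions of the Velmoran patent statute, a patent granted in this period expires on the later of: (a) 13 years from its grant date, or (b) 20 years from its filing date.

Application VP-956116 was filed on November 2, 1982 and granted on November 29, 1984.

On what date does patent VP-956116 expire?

(a) grant + 13 years → 29 November 1997.
(b) filing + 20 years → 2 November 2002.
Later of the two: 2 November 2002.

2002-11-02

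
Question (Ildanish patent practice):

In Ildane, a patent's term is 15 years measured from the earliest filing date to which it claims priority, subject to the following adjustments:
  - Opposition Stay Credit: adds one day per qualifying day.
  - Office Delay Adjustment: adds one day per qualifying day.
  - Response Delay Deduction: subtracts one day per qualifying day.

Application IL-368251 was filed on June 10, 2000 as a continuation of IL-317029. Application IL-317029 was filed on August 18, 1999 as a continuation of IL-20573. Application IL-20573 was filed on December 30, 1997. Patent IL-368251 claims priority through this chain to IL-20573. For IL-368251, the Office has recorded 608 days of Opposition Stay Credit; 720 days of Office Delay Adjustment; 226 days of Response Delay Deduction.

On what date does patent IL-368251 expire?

Earliest priority filing: 30 December 1997.
Base term: 30 December 1997 + 15 years → 30 December 2012.
Opposition Stay Credit: +608 days → 30 August 2014.
Office Delay Adjustment: +720 days → 19 August 2016.
Response Delay Deduction: −226 days → 6 January 2016.

January 6, 2016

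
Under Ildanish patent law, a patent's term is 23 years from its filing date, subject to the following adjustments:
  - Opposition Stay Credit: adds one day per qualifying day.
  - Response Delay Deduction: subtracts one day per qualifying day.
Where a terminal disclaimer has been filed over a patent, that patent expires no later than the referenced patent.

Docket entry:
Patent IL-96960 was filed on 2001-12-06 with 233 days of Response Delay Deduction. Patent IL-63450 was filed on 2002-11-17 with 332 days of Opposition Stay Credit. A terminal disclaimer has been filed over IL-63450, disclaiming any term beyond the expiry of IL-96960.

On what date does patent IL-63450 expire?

April 17, 2024

Natural term of IL-63450:
  Base: filing + 23 years → 17 November 2025.
  Opposition Stay Credit: +332 days → 15 October 2026.
Expiry of referenced patent IL-96960:
  Base: filing + 23 years → 6 December 2024.
  Response Delay Deduction: −233 days → 17 April 2024.
Terminal disclaimer: IL-63450 expires on the earlier of 15 October 2026 and 17 April 2024.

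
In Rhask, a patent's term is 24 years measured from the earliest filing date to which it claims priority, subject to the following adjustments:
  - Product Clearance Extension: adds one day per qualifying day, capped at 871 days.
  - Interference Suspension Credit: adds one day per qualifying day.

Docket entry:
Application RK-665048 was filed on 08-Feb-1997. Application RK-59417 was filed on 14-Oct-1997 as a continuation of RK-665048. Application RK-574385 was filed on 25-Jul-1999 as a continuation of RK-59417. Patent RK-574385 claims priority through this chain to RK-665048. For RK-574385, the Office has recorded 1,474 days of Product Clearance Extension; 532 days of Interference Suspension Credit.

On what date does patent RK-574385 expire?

2024-12-12

Earliest priority filing: 8 February 1997.
Base term: 8 February 1997 + 24 years → 8 February 2021.
Product Clearance Extension: 1474 days claimed exceeds the 871-day cap, so +871 days → 29 June 2023.
Interference Suspension Credit: +532 days → 12 December 2024.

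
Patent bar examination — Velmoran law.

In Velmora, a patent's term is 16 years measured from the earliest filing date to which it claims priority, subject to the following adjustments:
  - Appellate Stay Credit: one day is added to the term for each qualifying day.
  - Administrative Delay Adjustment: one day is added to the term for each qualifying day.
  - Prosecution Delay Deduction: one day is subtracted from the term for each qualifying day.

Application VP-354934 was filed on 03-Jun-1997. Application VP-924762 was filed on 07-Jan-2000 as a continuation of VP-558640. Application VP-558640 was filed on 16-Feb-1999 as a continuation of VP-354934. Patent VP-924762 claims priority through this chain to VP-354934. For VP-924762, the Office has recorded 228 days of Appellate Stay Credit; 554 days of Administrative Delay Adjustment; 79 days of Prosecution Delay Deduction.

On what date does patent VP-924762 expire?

May 7, 2015

Earliest priority filing: 3 June 1997.
Base term: 3 June 1997 + 16 years → 3 June 2013.
Appellate Stay Credit: +228 days → 17 January 2014.
Administrative Delay Adjustment: +554 days → 25 July 2015.
Prosecution Delay Deduction: −79 days → 7 May 2015.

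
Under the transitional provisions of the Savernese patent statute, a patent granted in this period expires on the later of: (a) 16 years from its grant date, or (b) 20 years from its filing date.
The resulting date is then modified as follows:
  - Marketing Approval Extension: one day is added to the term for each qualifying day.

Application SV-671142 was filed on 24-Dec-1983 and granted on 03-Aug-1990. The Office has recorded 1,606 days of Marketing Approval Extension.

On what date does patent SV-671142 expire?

(a) grant + 16 years → 3 August 2006.
(b) filing + 20 years → 24 December 2003.
Later of the two: 3 August 2006.
Marketing Approval Extension: +1606 days → 26 December 2010.

December 26, 2010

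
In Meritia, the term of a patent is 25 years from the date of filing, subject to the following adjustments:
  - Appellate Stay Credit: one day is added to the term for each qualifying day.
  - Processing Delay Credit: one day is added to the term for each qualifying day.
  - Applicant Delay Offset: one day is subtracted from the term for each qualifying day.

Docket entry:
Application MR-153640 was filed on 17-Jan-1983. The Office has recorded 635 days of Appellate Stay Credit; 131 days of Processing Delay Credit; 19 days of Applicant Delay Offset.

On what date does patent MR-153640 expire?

Base term: filing date + 25 years → 17 January 2008.
Appellate Stay Credit: +635 days → 13 October 2009.
Processing Delay Credit: +131 days → 21 February 2010.
Applicant Delay Offset: −19 days → 2 February 2010.

2010-02-02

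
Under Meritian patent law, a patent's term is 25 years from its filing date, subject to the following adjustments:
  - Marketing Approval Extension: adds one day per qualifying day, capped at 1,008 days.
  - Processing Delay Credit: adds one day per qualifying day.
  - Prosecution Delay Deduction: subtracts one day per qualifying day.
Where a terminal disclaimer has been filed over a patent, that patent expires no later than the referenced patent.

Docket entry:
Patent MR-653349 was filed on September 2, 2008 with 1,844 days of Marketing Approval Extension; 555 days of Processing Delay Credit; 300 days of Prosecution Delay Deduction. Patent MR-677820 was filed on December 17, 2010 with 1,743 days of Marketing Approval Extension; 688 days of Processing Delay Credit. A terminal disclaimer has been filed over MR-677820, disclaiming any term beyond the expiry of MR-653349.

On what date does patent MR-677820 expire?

2037-02-16

Natural term of MR-677820:
  Base: filing + 25 years → 17 December 2035.
  Marketing Approval Extension: 1743 days claimed exceeds the 1008-day cap, so +1008 days → 20 September 2038.
  Processing Delay Credit: +688 days → 8 August 2040.
Expiry of referenced patent MR-653349:
  Base: filing + 25 years → 2 September 2033.
  Marketing Approval Extension: 1844 days claimed exceeds the 1008-day cap, so +1008 days → 6 June 2036.
  Processing Delay Credit: +555 days → 13 December 2037.
  Prosecution Delay Deduction: −300 days → 16 February 2037.
Terminal disclaimer: MR-677820 expires on the earlier of 8 August 2040 and 16 February 2037.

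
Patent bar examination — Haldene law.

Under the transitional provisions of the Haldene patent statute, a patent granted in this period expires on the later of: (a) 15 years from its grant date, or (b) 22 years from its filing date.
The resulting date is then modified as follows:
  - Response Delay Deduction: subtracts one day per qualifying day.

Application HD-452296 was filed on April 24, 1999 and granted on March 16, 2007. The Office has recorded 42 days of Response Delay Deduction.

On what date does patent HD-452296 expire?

2022-02-02

(a) grant + 15 years → 16 March 2022.
(b) filing + 22 years → 24 April 2021.
Later of the two: 16 March 2022.
Response Delay Deduction: −42 days → 2 February 2022.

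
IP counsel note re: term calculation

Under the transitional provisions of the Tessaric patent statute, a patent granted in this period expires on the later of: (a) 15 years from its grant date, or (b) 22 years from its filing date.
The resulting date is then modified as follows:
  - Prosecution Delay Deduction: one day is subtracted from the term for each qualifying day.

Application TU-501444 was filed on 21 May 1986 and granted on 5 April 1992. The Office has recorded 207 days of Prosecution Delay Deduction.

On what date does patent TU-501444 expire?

2007-10-27

(a) grant + 15 years → 5 April 2007.
(b) filing + 22 years → 21 May 2008.
Later of the two: 21 May 2008.
Prosecution Delay Deduction: −207 days → 27 October 2007.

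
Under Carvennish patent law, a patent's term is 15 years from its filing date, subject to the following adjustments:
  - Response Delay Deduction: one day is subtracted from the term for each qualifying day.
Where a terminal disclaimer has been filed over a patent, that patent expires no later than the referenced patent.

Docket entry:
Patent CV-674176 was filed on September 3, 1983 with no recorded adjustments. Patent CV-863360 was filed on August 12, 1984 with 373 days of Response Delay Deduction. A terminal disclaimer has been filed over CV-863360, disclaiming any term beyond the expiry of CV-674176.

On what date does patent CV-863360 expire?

August 4, 1998

Natural term of CV-863360:
  Base: filing + 15 years → 12 August 1999.
  Response Delay Deduction: −373 days → 4 August 1998.
Expiry of referenced patent CV-674176:
  Base: filing + 15 years → 3 September 1998.
Terminal disclaimer: CV-863360 expires on the earlier of 4 August 1998 and 3 September 1998.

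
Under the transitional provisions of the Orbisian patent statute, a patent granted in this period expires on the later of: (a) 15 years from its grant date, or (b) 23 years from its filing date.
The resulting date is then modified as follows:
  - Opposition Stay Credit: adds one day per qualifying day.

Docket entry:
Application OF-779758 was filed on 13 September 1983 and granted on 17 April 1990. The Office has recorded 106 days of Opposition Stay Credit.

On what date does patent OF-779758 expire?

December 28, 2006

(a) grant + 15 years → 17 April 2005.
(b) filing + 23 years → 13 September 2006.
Later of the two: 13 September 2006.
Opposition Stay Credit: +106 days → 28 December 2006.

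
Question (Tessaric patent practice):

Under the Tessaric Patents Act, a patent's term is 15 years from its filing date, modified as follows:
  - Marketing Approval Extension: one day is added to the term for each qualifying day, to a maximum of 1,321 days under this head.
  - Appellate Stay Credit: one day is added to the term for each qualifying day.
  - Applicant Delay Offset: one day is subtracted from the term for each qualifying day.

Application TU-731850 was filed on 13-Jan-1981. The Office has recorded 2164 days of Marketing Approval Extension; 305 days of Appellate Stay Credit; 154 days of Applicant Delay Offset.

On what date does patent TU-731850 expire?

Base term: filing date + 15 years → 13 January 1996.
Marketing Approval Extension: 2164 days claimed exceeds the 1321-day cap, so +1321 days → 26 August 1999.
Appellate Stay Credit: +305 days → 26 June 2000.
Applicant Delay Offset: −154 days → 24 January 2000.

January 24, 2000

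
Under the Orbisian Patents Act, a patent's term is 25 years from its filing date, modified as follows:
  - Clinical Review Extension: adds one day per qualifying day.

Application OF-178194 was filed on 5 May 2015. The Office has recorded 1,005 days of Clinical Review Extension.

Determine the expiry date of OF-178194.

Base term: filing date + 25 years → 5 May 2040.
Clinical Review Extension: +1005 days → 4 February 2043.

February 4, 2043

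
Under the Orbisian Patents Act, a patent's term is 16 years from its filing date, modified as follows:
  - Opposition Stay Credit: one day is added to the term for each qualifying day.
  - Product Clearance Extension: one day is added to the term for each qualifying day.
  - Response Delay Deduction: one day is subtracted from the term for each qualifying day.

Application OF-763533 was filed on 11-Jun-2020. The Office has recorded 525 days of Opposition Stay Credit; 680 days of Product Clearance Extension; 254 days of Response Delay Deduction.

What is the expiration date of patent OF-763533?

January 18, 2039

Base term: filing date + 16 years → 11 June 2036.
Opposition Stay Credit: +525 days → 18 November 2037.
Product Clearance Extension: +680 days → 29 September 2039.
Response Delay Deduction: −254 days → 18 January 2039.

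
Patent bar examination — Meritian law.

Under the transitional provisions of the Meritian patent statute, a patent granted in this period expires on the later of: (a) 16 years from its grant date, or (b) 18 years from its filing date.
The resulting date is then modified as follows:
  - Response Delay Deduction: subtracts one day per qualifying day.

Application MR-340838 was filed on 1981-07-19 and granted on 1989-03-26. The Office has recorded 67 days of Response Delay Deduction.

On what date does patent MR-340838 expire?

(a) grant + 16 years → 26 March 2005.
(b) filing + 18 years → 19 July 1999.
Later of the two: 26 March 2005.
Response Delay Deduction: −67 days → 18 January 2005.

2005-01-18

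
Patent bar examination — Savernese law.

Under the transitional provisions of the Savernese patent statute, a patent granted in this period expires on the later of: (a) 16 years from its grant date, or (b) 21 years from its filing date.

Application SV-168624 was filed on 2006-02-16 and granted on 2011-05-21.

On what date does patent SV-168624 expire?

2027-05-21

(a) grant + 16 years → 21 May 2027.
(b) filing + 21 years → 16 February 2027.
Later of the two: 21 May 2027.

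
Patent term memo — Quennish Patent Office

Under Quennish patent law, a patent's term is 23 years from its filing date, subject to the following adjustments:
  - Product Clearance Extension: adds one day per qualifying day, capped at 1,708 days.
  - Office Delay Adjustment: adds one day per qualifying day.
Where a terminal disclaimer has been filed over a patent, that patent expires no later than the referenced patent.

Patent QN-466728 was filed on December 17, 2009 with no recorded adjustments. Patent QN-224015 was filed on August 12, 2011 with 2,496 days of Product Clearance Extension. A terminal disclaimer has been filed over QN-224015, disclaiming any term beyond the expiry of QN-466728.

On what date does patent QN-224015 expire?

Natural term of QN-224015:
  Base: filing + 23 years → 12 August 2034.
  Product Clearance Extension: 2496 days claimed exceeds the 1708-day cap, so +1708 days → 16 April 2039.
Expiry of referenced patent QN-466728:
  Base: filing + 23 years → 17 December 2032.
Terminal disclaimer: QN-224015 expires on the earlier of 16 April 2039 and 17 December 2032.

2032-12-17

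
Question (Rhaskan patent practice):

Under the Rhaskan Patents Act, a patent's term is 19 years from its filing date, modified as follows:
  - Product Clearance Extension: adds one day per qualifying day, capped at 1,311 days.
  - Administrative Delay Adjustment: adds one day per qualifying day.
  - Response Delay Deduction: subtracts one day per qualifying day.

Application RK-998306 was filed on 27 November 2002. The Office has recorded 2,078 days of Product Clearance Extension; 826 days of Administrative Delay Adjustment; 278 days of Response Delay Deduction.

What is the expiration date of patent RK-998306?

Base term: filing date + 19 years → 27 November 2021.
Product Clearance Extension: 2078 days claimed exceeds the 1311-day cap, so +1311 days → 30 June 2025.
Administrative Delay Adjustment: +826 days → 4 October 2027.
Response Delay Deduction: −278 days → 30 December 2026.

2026-12-30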